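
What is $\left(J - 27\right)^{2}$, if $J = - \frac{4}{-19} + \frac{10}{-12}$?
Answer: $\frac{9916201}{12996} \approx 763.02$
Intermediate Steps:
$J = - \frac{71}{114}$ ($J = \left(-4\right) \left(- \frac{1}{19}\right) + 10 \left(- \frac{1}{12}\right) = \frac{4}{19} - \frac{5}{6} = - \frac{71}{114} \approx -0.62281$)
$\left(J - 27\right)^{2} = \left(- \frac{71}{114} - 27\right)^{2} = \left(- \frac{3149}{114}\right)^{2} = \frac{9916201}{12996}$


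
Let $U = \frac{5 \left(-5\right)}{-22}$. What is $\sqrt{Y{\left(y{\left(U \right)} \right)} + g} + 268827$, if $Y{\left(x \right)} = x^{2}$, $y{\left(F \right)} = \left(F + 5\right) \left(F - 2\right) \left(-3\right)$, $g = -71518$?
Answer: $268827 + \frac{i \sqrt{16694307583}}{484} \approx 2.6883 \cdot 10^{5} + 266.96 i$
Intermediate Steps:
$U = \frac{25}{22}$ ($U = \left(-25\right) \left(- \frac{1}{22}\right) = \frac{25}{22} \approx 1.1364$)
$y{\left(F \right)} = - 3 \left(-2 + F\right) \left(5 + F\right)$ ($y{\left(F \right)} = \left(5 + F\right) \left(-2 + F\right) \left(-3\right) = \left(-2 + F\right) \left(5 + F\right) \left(-3\right) = - 3 \left(-2 + F\right) \left(5 + F\right)$)
$\sqrt{Y{\left(y{\left(U \right)} \right)} + g} + 268827 = \sqrt{\left(30 - \frac{225}{22} - 3 \left(\frac{25}{22}\right)^{2}\right)^{2} - 71518} + 268827 = \sqrt{\left(30 - \frac{225}{22} - \frac{1875}{484}\right)^{2} - 71518} + 268827 = \sqrt{\left(\frac{7695}{484}\right)^{2} - 71518} + 268827 = \sqrt{\frac{59213025}{234256} - 71518} + 268827 = \sqrt{- \frac{16694307583}{234256}} + 268827 = \frac{i \sqrt{16694307583}}{484} + 268827 = 268827 + \frac{i \sqrt{16694307583}}{484}$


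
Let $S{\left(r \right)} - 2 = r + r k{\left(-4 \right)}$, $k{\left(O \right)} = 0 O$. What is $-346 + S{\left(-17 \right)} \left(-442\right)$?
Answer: $6284$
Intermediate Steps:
$k{\left(O \right)} = 0$
$S{\left(r \right)} = 2 + r$ ($S{\left(r \right)} = 2 + \left(r + r 0\right) = 2 + \left(r + 0\right) = 2 + r$)
$-346 + S{\left(-17 \right)} \left(-442\right) = -346 + \left(2 - 17\right) \left(-442\right) = -346 - -6630 = -346 + 6630 = 6284$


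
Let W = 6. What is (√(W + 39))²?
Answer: 45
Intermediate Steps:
(√(W + 39))² = (√(6 + 39))² = (√45)² = (3*√5)² = 45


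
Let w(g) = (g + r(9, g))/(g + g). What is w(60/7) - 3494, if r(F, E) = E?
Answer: -3493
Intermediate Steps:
w(g) = 1 (w(g) = (g + g)/(g + g) = (2*g)/((2*g)) = (2*g)*(1/(2*g)) = 1)
w(60/7) - 3494 = 1 - 3494 = -3493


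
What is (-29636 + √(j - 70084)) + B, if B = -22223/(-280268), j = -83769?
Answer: -8306000225/280268 + I*√153853 ≈ -29636.0 + 392.24*I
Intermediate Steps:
B = 22223/280268 (B = -22223*(-1/280268) = 22223/280268 ≈ 0.079292)
(-29636 + √(j - 70084)) + B = (-29636 + √(-83769 - 70084)) + 22223/280268 = (-29636 + √(-153853)) + 22223/280268 = (-29636 + I*√153853) + 22223/280268 = -8306000225/280268 + I*√153853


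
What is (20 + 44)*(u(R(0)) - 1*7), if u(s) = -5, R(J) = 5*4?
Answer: -768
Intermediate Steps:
R(J) = 20
(20 + 44)*(u(R(0)) - 1*7) = (20 + 44)*(-5 - 1*7) = 64*(-5 - 7) = 64*(-12) = -768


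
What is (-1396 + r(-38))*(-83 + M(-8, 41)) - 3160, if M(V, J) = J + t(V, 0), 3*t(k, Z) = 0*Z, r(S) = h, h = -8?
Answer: 55808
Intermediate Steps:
r(S) = -8
t(k, Z) = 0 (t(k, Z) = (0*Z)/3 = (⅓)*0 = 0)
M(V, J) = J (M(V, J) = J + 0 = J)
(-1396 + r(-38))*(-83 + M(-8, 41)) - 3160 = (-1396 - 8)*(-83 + 41) - 3160 = -1404*(-42) - 3160 = 58968 - 3160 = 55808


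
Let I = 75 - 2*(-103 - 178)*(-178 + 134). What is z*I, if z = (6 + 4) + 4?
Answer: -345142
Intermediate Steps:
I = -24653 (I = 75 - (-562)*(-44) = 75 - 2*12364 = 75 - 24728 = -24653)
z = 14 (z = 10 + 4 = 14)
z*I = 14*(-24653) = -345142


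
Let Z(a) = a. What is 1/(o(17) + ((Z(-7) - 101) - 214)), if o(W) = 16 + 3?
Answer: -1/303 ≈ -0.0033003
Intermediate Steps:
o(W) = 19
1/(o(17) + ((Z(-7) - 101) - 214)) = 1/(19 + ((-7 - 101) - 214)) = 1/(19 + (-108 - 214)) = 1/(19 - 322) = 1/(-303) = -1/303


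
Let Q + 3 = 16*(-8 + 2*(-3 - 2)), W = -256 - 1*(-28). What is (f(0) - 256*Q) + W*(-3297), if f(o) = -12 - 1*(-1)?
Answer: 826201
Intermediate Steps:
f(o) = -11 (f(o) = -12 + 1 = -11)
W = -228 (W = -256 + 28 = -228)
Q = -291 (Q = -3 + 16*(-8 + 2*(-3 - 2)) = -3 + 16*(-8 + 2*(-5)) = -3 + 16*(-8 - 10) = -3 + 16*(-18) = -3 - 288 = -291)
(f(0) - 256*Q) + W*(-3297) = (-11 - 256*(-291)) - 228*(-3297) = (-11 + 74496) + 751716 = 74485 + 751716 = 826201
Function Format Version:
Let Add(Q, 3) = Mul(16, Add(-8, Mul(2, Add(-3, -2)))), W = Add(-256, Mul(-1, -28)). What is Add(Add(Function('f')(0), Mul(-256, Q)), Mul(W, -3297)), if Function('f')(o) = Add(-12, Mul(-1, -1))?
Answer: 826201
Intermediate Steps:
Function('f')(o) = -11 (Function('f')(o) = Add(-12, 1) = -11)
W = -228 (W = Add(-256, 28) = -228)
Q = -291 (Q = Add(-3, Mul(16, Add(-8, Mul(2, Add(-3, -2))))) = Add(-3, Mul(16, Add(-8, Mul(2, -5)))) = Add(-3, Mul(16, Add(-8, -10))) = Add(-3, Mul(16, -18)) = Add(-3, -288) = -291)
Add(Add(Function('f')(0), Mul(-256, Q)), Mul(W, -3297)) = Add(Add(-11, Mul(-256, -291)), Mul(-228, -3297)) = Add(Add(-11, 74496), 751716) = Add(74485, 751716) = 826201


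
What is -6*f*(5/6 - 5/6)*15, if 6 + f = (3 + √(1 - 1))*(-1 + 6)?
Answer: 0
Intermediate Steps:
f = 9 (f = -6 + (3 + √(1 - 1))*(-1 + 6) = -6 + (3 + √0)*5 = -6 + (3 + 0)*5 = -6 + 3*5 = -6 + 15 = 9)
-6*f*(5/6 - 5/6)*15 = -54*(5/6 - 5/6)*15 = -54*(5*(⅙) - 5*⅙)*15 = -54*(⅚ - ⅚)*15 = -54*0*15 = -6*0*15 = 0*15 = 0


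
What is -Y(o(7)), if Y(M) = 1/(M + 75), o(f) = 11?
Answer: -1/86 ≈ -0.011628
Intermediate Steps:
Y(M) = 1/(75 + M)
-Y(o(7)) = -1/(75 + 11) = -1/86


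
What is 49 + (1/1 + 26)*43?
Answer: 1210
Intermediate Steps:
49 + (1/1 + 26)*43 = 49 + (1 + 26)*43 = 49 + 27*43 = 49 + 1161 = 1210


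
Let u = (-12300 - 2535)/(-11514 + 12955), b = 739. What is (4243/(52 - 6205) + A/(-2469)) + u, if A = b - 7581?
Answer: -19977908364/2432369093 ≈ -8.2133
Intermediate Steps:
A = -6842 (A = 739 - 7581 = -6842)
u = -14835/1441 ≈ -10.295
(4243/(52 - 6205) + A/(-2469)) + u = (4243/(52 - 6205) - 6842/(-2469)) - 14835/1441 = (4243/(-6153) - 6842*(-1/2469)) - 14835/1441 = (4243*(-1/6153) + 6842/2469) - 14835/1441 = (-4243/6153 + 6842/2469) - 14835/1441 = 3513651/1687973 - 14835/1441 = -19977908364/2432369093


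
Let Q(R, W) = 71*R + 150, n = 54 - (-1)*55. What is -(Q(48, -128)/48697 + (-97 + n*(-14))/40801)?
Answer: -66134727/1986886297 ≈ -0.033286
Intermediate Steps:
n = 109 (n = 54 - 1*(-55) = 54 + 55 = 109)
Q(R, W) = 150 + 71*R
-(Q(48, -128)/48697 + (-97 + n*(-14))/40801) = -((150 + 71*48)/48697 + (-97 + 109*(-14))/40801) = -((150 + 3408)*(1/48697) + (-97 - 1526)*(1/40801)) = -(3558*(1/48697) - 1623*1/40801) = -(3558/48697 - 1623/40801) = -1*66134727/1986886297 = -66134727/1986886297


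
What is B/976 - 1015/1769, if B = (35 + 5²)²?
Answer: 190/61 ≈ 3.1148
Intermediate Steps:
B = 3600 (B = (35 + 25)² = 60² = 3600)
B/976 - 1015/1769 = 3600/976 - 1015/1769 = 3600*(1/976) - 1015*1/1769 = 225/61 - 35/61 = 190/61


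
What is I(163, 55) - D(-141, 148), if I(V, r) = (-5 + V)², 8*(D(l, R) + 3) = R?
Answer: 49897/2 ≈ 24949.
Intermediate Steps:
D(l, R) = -3 + R/8
I(163, 55) - D(-141, 148) = (-5 + 163)² - (-3 + (⅛)*148) = 158² - (-3 + 37/2) = 24964 - 1*31/2 = 24964 - 31/2 = 49897/2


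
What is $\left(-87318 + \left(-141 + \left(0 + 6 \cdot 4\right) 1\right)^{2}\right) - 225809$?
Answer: $-299438$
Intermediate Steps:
$\left(-87318 + \left(-141 + \left(0 + 6 \cdot 4\right) 1\right)^{2}\right) - 225809 = \left(-87318 + \left(-141 + \left(0 + 24\right) 1\right)^{2}\right) - 225809 = \left(-87318 + \left(-141 + 24 \cdot 1\right)^{2}\right) - 225809 = \left(-87318 + \left(-141 + 24\right)^{2}\right) - 225809 = \left(-87318 + \left(-117\right)^{2}\right) - 225809 = \left(-87318 + 13689\right) - 225809 = -73629 - 225809 = -299438$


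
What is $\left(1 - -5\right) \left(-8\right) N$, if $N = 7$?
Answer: $-336$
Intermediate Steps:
$\left(1 - -5\right) \left(-8\right) N = \left(1 - -5\right) \left(-8\right) 7 = \left(1 + 5\right) \left(-8\right) 7 = 6 \left(-8\right) 7 = \left(-48\right) 7 = -336$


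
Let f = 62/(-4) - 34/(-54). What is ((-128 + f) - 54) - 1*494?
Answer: -37307/54 ≈ -690.87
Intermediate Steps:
f = -803/54 (f = 62*(-1/4) - 34*(-1/54) = -31/2 + 17/27 = -803/54 ≈ -14.870)
((-128 + f) - 54) - 1*494 = ((-128 - 803/54) - 54) - 1*494 = (-7715/54 - 54) - 494 = -10631/54 - 494 = -37307/54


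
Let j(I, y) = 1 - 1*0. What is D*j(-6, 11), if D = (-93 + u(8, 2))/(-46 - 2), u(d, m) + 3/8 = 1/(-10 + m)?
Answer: 187/96 ≈ 1.9479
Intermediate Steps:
u(d, m) = -3/8 + 1/(-10 + m)
j(I, y) = 1 (j(I, y) = 1 + 0 = 1)
D = 187/96 (D = (-93 + (38 - 3*2)/(8*(-10 + 2)))/(-46 - 2) = (-93 + (⅛)*(38 - 6)/(-8))/(-48) = (-93 + (⅛)*(-⅛)*32)*(-1/48) = (-93 - ½)*(-1/48) = -187/2*(-1/48) = 187/96 ≈ 1.9479)
D*j(-6, 11) = (187/96)*1 = 187/96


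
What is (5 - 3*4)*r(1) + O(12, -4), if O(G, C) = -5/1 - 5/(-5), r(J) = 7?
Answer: -53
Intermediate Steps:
O(G, C) = -4 (O(G, C) = -5*1 - 5*(-⅕) = -5 + 1 = -4)
(5 - 3*4)*r(1) + O(12, -4) = (5 - 3*4)*7 - 4 = (5 - 12)*7 - 4 = -7*7 - 4 = -49 - 4 = -53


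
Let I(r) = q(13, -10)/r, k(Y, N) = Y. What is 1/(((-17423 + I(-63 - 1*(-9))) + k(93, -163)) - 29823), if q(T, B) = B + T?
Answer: -18/848755 ≈ -2.1208e-5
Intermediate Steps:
I(r) = 3/r (I(r) = (-10 + 13)/r = 3/r)
1/(((-17423 + I(-63 - 1*(-9))) + k(93, -163)) - 29823) = 1/(((-17423 + 3/(-63 - 1*(-9))) + 93) - 29823) = 1/(((-17423 + 3/(-63 + 9)) + 93) - 29823) = 1/(((-17423 + 3/(-54)) + 93) - 29823) = 1/(((-17423 + 3*(-1/54)) + 93) - 29823) = 1/(((-17423 - 1/18) + 93) - 29823) = 1/((-313615/18 + 93) - 29823) = 1/(-311941/18 - 29823) = 1/(-848755/18) = -18/848755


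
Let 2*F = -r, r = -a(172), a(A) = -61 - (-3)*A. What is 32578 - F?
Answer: 64701/2 ≈ 32351.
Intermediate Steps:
a(A) = -61 + 3*A
r = -455 (r = -(-61 + 3*172) = -(-61 + 516) = -1*455 = -455)
F = 455/2 (F = (-1*(-455))/2 = (½)*455 = 455/2 ≈ 227.50)
32578 - F = 32578 - 1*455/2 = 32578 - 455/2 = 64701/2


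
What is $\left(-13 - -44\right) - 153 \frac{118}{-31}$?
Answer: $\frac{19015}{31} \approx 613.39$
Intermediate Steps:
$\left(-13 - -44\right) - 153 \frac{118}{-31} = \left(-13 + 44\right) - 153 \cdot 118 \left(- \frac{1}{31}\right) = 31 - - \frac{18054}{31} = 31 + \frac{18054}{31} = \frac{19015}{31}$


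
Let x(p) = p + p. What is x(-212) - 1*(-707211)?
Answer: 706787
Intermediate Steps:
x(p) = 2*p
x(-212) - 1*(-707211) = 2*(-212) - 1*(-707211) = -424 + 707211 = 706787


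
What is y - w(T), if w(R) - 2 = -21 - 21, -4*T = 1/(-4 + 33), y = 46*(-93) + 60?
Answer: -4178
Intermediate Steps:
y = -4218 (y = -4278 + 60 = -4218)
T = -1/116 (T = -1/(4*(-4 + 33)) = -¼/29 = -¼*1/29 = -1/116 ≈ -0.0086207)
w(R) = -40 (w(R) = 2 + (-21 - 21) = 2 - 42 = -40)
y - w(T) = -4218 - 1*(-40) = -4218 + 40 = -4178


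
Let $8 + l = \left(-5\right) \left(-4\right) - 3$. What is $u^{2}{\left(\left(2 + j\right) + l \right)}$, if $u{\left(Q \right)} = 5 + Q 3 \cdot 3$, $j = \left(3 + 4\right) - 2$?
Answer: $22201$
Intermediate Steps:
$j = 5$ ($j = 7 - 2 = 5$)
$l = 9$ ($l = -8 - -17 = -8 + \left(20 - 3\right) = -8 + 17 = 9$)
$u{\left(Q \right)} = 5 + 9 Q$ ($u{\left(Q \right)} = 5 + 3 Q 3 = 5 + 9 Q$)
$u^{2}{\left(\left(2 + j\right) + l \right)} = \left(5 + 9 \left(\left(2 + 5\right) + 9\right)\right)^{2} = \left(5 + 9 \left(7 + 9\right)\right)^{2} = \left(5 + 9 \cdot 16\right)^{2} = \left(5 + 144\right)^{2} = 149^{2} = 22201$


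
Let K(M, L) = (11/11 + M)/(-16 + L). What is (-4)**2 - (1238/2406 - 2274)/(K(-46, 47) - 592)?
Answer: 269320363/22131591 ≈ 12.169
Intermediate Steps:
K(M, L) = (1 + M)/(-16 + L) (K(M, L) = (11*(1/11) + M)/(-16 + L) = (1 + M)/(-16 + L))
(-4)**2 - (1238/2406 - 2274)/(K(-46, 47) - 592) = (-4)**2 - (1238/2406 - 2274)/((1 - 46)/(-16 + 47) - 592) = 16 - (1238*(1/2406) - 2274)/(-45/31 - 592) = 16 - (619/1203 - 2274)/((1/31)*(-45) - 592) = 16 - (-2735003)/(1203*(-45/31 - 592)) = 16 - (-2735003)/(1203*(-18397/31)) = 16 - (-2735003)*(-31)/(1203*18397) = 16 - 1*84785093/22131591 = 16 - 84785093/22131591 = 269320363/22131591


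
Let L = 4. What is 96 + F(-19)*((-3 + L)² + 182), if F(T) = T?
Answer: -3381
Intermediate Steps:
96 + F(-19)*((-3 + L)² + 182) = 96 - 19*((-3 + 4)² + 182) = 96 - 19*(1² + 182) = 96 - 19*(1 + 182) = 96 - 19*183 = 96 - 3477 = -3381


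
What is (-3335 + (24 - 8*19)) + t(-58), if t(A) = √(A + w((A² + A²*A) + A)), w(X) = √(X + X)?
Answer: -3463 + √(-58 + 2*I*√95903) ≈ -3446.2 + 18.44*I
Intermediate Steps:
w(X) = √2*√X (w(X) = √(2*X) = √2*√X)
t(A) = √(A + √2*√(A + A² + A³)) (t(A) = √(A + √2*√((A² + A²*A) + A)) = √(A + √2*√((A² + A³) + A)) = √(A + √2*√(A + A² + A³)))
(-3335 + (24 - 8*19)) + t(-58) = (-3335 + (24 - 8*19)) + √(-58 + √2*√(-58*(1 - 58 + (-58)²))) = (-3335 + (24 - 152)) + √(-58 + √2*√(-58*(1 - 58 + 3364))) = (-3335 - 128) + √(-58 + √2*√(-58*3307)) = -3463 + √(-58 + √2*√(-191806)) = -3463 + √(-58 + √2*(I*√191806)) = -3463 + √(-58 + 2*I*√95903)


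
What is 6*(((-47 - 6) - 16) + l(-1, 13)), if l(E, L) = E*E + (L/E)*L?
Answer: -1422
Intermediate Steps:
l(E, L) = E² + L²/E
6*(((-47 - 6) - 16) + l(-1, 13)) = 6*(((-47 - 6) - 16) + ((-1)³ + 13²)/(-1)) = 6*((-53 - 16) - (-1 + 169)) = 6*(-69 - 1*168) = 6*(-69 - 168) = 6*(-237) = -1422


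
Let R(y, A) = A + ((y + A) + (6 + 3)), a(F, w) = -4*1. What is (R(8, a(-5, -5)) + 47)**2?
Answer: 3136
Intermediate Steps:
a(F, w) = -4
R(y, A) = 9 + y + 2*A (R(y, A) = A + ((A + y) + 9) = A + (9 + A + y) = 9 + y + 2*A)
(R(8, a(-5, -5)) + 47)**2 = ((9 + 8 + 2*(-4)) + 47)**2 = ((9 + 8 - 8) + 47)**2 = (9 + 47)**2 = 56**2 = 3136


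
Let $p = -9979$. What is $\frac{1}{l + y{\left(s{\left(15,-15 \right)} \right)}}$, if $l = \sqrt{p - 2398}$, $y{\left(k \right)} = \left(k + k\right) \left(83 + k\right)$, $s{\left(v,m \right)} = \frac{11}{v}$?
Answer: $\frac{6217200}{1390113049} - \frac{50625 i \sqrt{12377}}{1390113049} \approx 0.0044724 - 0.0040516 i$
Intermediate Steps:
$y{\left(k \right)} = 2 k \left(83 + k\right)$
$l = i \sqrt{12377}$ ($l = \sqrt{-9979 - 2398} = \sqrt{-12377} = i \sqrt{12377} \approx 111.25 i$)
$\frac{1}{l + y{\left(s{\left(15,-15 \right)} \right)}} = \frac{1}{i \sqrt{12377} + 2 \cdot \frac{11}{15} \left(83 + \frac{11}{15}\right)} = \frac{1}{i \sqrt{12377} + 2 \cdot \frac{11}{15} \cdot \frac{1256}{15}} = \frac{1}{i \sqrt{12377} + \frac{27632}{225}} = \frac{1}{\frac{27632}{225} + i \sqrt{12377}}$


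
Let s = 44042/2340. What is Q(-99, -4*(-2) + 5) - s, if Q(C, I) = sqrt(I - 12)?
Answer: -20851/1170 ≈ -17.821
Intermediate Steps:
Q(C, I) = sqrt(-12 + I)
s = 22021/1170 (s = 44042*(1/2340) = 22021/1170 ≈ 18.821)
Q(-99, -4*(-2) + 5) - s = sqrt(-12 + (-4*(-2) + 5)) - 1*22021/1170 = sqrt(-12 + (8 + 5)) - 22021/1170 = sqrt(-12 + 13) - 22021/1170 = sqrt(1) - 22021/1170 = 1 - 22021/1170 = -20851/1170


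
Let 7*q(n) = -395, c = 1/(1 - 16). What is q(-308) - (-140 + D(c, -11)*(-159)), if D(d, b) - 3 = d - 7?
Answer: -19706/35 ≈ -563.03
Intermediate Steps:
c = -1/15 (c = 1/(-15) = -1/15 ≈ -0.066667)
D(d, b) = -4 + d (D(d, b) = 3 + (d - 7) = 3 + (-7 + d) = -4 + d)
q(n) = -395/7 (q(n) = (⅐)*(-395) = -395/7)
q(-308) - (-140 + D(c, -11)*(-159)) = -395/7 - (-140 + (-4 - 1/15)*(-159)) = -395/7 - (-140 - 61/15*(-159)) = -395/7 - (-140 + 3233/5) = -395/7 - 1*2533/5 = -395/7 - 2533/5 = -19706/35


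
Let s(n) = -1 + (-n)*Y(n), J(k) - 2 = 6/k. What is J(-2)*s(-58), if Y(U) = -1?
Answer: 59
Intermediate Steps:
J(k) = 2 + 6/k
s(n) = -1 + n (s(n) = -1 - n*(-1) = -1 + n)
J(-2)*s(-58) = (2 + 6/(-2))*(-1 - 58) = (2 + 6*(-½))*(-59) = (2 - 3)*(-59) = -1*(-59) = 59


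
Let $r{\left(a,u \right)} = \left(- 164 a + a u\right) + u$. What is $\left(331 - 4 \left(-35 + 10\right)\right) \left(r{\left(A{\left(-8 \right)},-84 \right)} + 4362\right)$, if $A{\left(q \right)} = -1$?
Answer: $1950706$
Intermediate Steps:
$r{\left(a,u \right)} = u - 164 a + a u$
$\left(331 - 4 \left(-35 + 10\right)\right) \left(r{\left(A{\left(-8 \right)},-84 \right)} + 4362\right) = \left(331 - 4 \left(-35 + 10\right)\right) \left(\left(-84 - -164 - -84\right) + 4362\right) = \left(331 - -100\right) \left(\left(-84 + 164 + 84\right) + 4362\right) = \left(331 + 100\right) \left(164 + 4362\right) = 431 \cdot 4526 = 1950706$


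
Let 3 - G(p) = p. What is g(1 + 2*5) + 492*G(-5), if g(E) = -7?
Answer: 3929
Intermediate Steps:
G(p) = 3 - p
g(1 + 2*5) + 492*G(-5) = -7 + 492*(3 - 1*(-5)) = -7 + 492*(3 + 5) = -7 + 492*8 = -7 + 3936 = 3929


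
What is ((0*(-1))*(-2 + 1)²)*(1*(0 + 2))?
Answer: 0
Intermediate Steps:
((0*(-1))*(-2 + 1)²)*(1*(0 + 2)) = (0*(-1)²)*(1*2) = (0*1)*2 = 0*2 = 0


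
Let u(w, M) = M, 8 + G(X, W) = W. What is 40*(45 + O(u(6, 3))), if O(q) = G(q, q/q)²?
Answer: 3760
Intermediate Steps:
G(X, W) = -8 + W
O(q) = 49 (O(q) = (-8 + q/q)² = (-8 + 1)² = (-7)² = 49)
40*(45 + O(u(6, 3))) = 40*(45 + 49) = 40*94 = 3760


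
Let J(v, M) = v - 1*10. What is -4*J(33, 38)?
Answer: -92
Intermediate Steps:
J(v, M) = -10 + v (J(v, M) = v - 10 = -10 + v)
-4*J(33, 38) = -4*(-10 + 33) = -4*23 = -92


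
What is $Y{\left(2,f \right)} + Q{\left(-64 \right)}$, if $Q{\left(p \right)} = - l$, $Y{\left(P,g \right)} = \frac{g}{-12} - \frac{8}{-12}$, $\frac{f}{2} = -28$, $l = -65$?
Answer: $\frac{211}{3} \approx 70.333$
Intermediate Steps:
$f = -56$ ($f = 2 \left(-28\right) = -56$)
$Y{\left(P,g \right)} = \frac{2}{3} - \frac{g}{12}$ ($Y{\left(P,g \right)} = g \left(- \frac{1}{12}\right) - - \frac{2}{3} = - \frac{g}{12} + \frac{2}{3} = \frac{2}{3} - \frac{g}{12}$)
$Q{\left(p \right)} = 65$ ($Q{\left(p \right)} = \left(-1\right) \left(-65\right) = 65$)
$Y{\left(2,f \right)} + Q{\left(-64 \right)} = \left(\frac{2}{3} - - \frac{14}{3}\right) + 65 = \left(\frac{2}{3} + \frac{14}{3}\right) + 65 = \frac{16}{3} + 65 = \frac{211}{3}$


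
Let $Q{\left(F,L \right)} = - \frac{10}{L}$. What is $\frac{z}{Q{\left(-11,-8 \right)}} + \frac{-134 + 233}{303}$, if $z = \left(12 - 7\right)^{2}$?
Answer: $\frac{2053}{101} \approx 20.327$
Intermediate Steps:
$z = 25$ ($z = 5^{2} = 25$)
$\frac{z}{Q{\left(-11,-8 \right)}} + \frac{-134 + 233}{303} = \frac{25}{\left(-10\right) \frac{1}{-8}} + \frac{-134 + 233}{303} = \frac{25}{\left(-10\right) \left(- \frac{1}{8}\right)} + 99 \cdot \frac{1}{303} = \frac{25}{\frac{5}{4}} + \frac{33}{101} = 25 \cdot \frac{4}{5} + \frac{33}{101} = 20 + \frac{33}{101} = \frac{2053}{101}$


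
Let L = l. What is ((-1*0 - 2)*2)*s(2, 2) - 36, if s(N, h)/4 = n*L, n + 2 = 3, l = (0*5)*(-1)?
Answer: -36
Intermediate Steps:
l = 0 (l = 0*(-1) = 0)
L = 0
n = 1 (n = -2 + 3 = 1)
s(N, h) = 0 (s(N, h) = 4*(1*0) = 4*0 = 0)
((-1*0 - 2)*2)*s(2, 2) - 36 = ((-1*0 - 2)*2)*0 - 36 = ((0 - 2)*2)*0 - 36 = -2*2*0 - 36 = -4*0 - 36 = 0 - 36 = -36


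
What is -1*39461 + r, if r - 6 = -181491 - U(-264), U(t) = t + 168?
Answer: -220850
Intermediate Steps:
U(t) = 168 + t
r = -181389 (r = 6 + (-181491 - (168 - 264)) = 6 + (-181491 - 1*(-96)) = 6 + (-181491 + 96) = 6 - 181395 = -181389)
-1*39461 + r = -1*39461 - 181389 = -39461 - 181389 = -220850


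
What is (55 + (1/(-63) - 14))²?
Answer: 6666724/3969 ≈ 1679.7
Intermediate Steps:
(55 + (1/(-63) - 14))² = (55 + (-1/63 - 14))² = (55 - 883/63)² = (2582/63)² = 6666724/3969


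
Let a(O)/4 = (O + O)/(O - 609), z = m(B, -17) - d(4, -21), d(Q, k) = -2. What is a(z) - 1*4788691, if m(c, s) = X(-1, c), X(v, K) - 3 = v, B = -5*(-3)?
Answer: -2897158087/605 ≈ -4.7887e+6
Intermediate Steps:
B = 15
X(v, K) = 3 + v
m(c, s) = 2 (m(c, s) = 3 - 1 = 2)
z = 4 (z = 2 - 1*(-2) = 2 + 2 = 4)
a(O) = 8*O/(-609 + O) (a(O) = 4*((O + O)/(O - 609)) = 4*((2*O)/(-609 + O)) = 4*(2*O/(-609 + O)) = 8*O/(-609 + O))
a(z) - 1*4788691 = 8*4/(-609 + 4) - 1*4788691 = 8*4/(-605) - 4788691 = 8*4*(-1/605) - 4788691 = -32/605 - 4788691 = -2897158087/605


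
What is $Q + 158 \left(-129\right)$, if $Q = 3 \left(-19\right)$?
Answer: $-20439$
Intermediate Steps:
$Q = -57$
$Q + 158 \left(-129\right) = -57 + 158 \left(-129\right) = -57 - 20382 = -20439$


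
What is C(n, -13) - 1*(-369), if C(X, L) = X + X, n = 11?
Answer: 391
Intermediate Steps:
C(X, L) = 2*X
C(n, -13) - 1*(-369) = 2*11 - 1*(-369) = 22 + 369 = 391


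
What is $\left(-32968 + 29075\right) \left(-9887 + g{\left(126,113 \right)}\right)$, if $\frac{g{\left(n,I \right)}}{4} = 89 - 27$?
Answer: $37524627$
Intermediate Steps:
$g{\left(n,I \right)} = 248$ ($g{\left(n,I \right)} = 4 \left(89 - 27\right) = 4 \cdot 62 = 248$)
$\left(-32968 + 29075\right) \left(-9887 + g{\left(126,113 \right)}\right) = \left(-32968 + 29075\right) \left(-9887 + 248\right) = \left(-3893\right) \left(-9639\right) = 37524627$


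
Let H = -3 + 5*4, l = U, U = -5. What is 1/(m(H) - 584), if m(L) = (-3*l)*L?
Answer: -1/329 ≈ -0.0030395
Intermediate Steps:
l = -5
H = 17 (H = -3 + 20 = 17)
m(L) = 15*L (m(L) = (-3*(-5))*L = 15*L)
1/(m(H) - 584) = 1/(15*17 - 584) = 1/(255 - 584) = 1/(-329) = -1/329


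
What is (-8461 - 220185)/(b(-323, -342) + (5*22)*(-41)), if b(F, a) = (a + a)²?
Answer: -114323/231673 ≈ -0.49347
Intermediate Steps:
b(F, a) = 4*a² (b(F, a) = (2*a)² = 4*a²)
(-8461 - 220185)/(b(-323, -342) + (5*22)*(-41)) = (-8461 - 220185)/(4*(-342)² + (5*22)*(-41)) = -228646/(4*116964 + 110*(-41)) = -228646/(467856 - 4510) = -228646/463346 = -228646*1/463346 = -114323/231673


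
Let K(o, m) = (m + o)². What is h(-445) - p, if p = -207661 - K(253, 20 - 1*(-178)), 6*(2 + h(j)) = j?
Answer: 2465915/6 ≈ 4.1099e+5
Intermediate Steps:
h(j) = -2 + j/6
p = -411062 (p = -207661 - ((20 - 1*(-178)) + 253)² = -207661 - ((20 + 178) + 253)² = -207661 - (198 + 253)² = -207661 - 1*451² = -207661 - 1*203401 = -207661 - 203401 = -411062)
h(-445) - p = (-2 + (⅙)*(-445)) - 1*(-411062) = (-2 - 445/6) + 411062 = -457/6 + 411062 = 2465915/6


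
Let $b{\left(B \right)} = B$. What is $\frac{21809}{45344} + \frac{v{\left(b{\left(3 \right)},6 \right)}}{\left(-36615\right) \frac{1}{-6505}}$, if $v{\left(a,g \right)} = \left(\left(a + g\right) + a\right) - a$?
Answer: $\frac{230213401}{110684704} \approx 2.0799$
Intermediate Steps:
$v{\left(a,g \right)} = a + g$ ($v{\left(a,g \right)} = \left(g + 2 a\right) - a = a + g$)
$\frac{21809}{45344} + \frac{v{\left(b{\left(3 \right)},6 \right)}}{\left(-36615\right) \frac{1}{-6505}} = \frac{21809}{45344} + \frac{3 + 6}{\left(-36615\right) \frac{1}{-6505}} = 21809 \cdot \frac{1}{45344} + \frac{9}{\left(-36615\right) \left(- \frac{1}{6505}\right)} = \frac{21809}{45344} + \frac{9}{\frac{7323}{1301}} = \frac{21809}{45344} + 9 \cdot \frac{1301}{7323} = \frac{21809}{45344} + \frac{3903}{2441} = \frac{230213401}{110684704}$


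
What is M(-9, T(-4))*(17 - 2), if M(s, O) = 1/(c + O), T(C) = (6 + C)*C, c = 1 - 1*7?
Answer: -15/14 ≈ -1.0714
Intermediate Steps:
c = -6 (c = 1 - 7 = -6)
T(C) = C*(6 + C)
M(s, O) = 1/(-6 + O)
M(-9, T(-4))*(17 - 2) = (17 - 2)/(-6 - 4*(6 - 4)) = 15/(-6 - 4*2) = 15/(-6 - 8) = 15/(-14) = -1/14*15 = -15/14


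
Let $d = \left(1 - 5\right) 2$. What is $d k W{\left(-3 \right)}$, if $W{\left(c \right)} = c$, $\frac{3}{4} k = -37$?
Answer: $-1184$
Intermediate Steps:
$k = - \frac{148}{3}$ ($k = \frac{4}{3} \left(-37\right) = - \frac{148}{3} \approx -49.333$)
$d = -8$ ($d = \left(-4\right) 2 = -8$)
$d k W{\left(-3 \right)} = \left(-8\right) \left(- \frac{148}{3}\right) \left(-3\right) = \frac{1184}{3} \left(-3\right) = -1184$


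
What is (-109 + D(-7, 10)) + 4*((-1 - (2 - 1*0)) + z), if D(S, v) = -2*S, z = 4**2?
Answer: -43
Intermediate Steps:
z = 16
(-109 + D(-7, 10)) + 4*((-1 - (2 - 1*0)) + z) = (-109 - 2*(-7)) + 4*((-1 - (2 - 1*0)) + 16) = (-109 + 14) + 4*((-1 - (2 + 0)) + 16) = -95 + 4*((-1 - 1*2) + 16) = -95 + 4*((-1 - 2) + 16) = -95 + 4*(-3 + 16) = -95 + 4*13 = -95 + 52 = -43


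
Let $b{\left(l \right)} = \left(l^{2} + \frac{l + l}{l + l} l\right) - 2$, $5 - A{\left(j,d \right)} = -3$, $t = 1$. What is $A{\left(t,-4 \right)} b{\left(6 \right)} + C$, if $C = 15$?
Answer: $335$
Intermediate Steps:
$A{\left(j,d \right)} = 8$ ($A{\left(j,d \right)} = 5 - -3 = 5 + 3 = 8$)
$b{\left(l \right)} = -2 + l + l^{2}$ ($b{\left(l \right)} = \left(l^{2} + \frac{2 l}{2 l} l\right) - 2 = \left(l^{2} + 2 l \frac{1}{2 l} l\right) - 2 = \left(l^{2} + 1 l\right) - 2 = \left(l^{2} + l\right) - 2 = \left(l + l^{2}\right) - 2 = -2 + l + l^{2}$)
$A{\left(t,-4 \right)} b{\left(6 \right)} + C = 8 \left(-2 + 6 + 6^{2}\right) + 15 = 8 \left(-2 + 6 + 36\right) + 15 = 8 \cdot 40 + 15 = 320 + 15 = 335$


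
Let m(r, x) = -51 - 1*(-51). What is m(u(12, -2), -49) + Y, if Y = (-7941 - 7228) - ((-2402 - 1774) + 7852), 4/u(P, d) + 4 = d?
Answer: -18845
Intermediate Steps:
u(P, d) = 4/(-4 + d)
m(r, x) = 0 (m(r, x) = -51 + 51 = 0)
Y = -18845 (Y = -15169 - (-4176 + 7852) = -15169 - 1*3676 = -15169 - 3676 = -18845)
m(u(12, -2), -49) + Y = 0 - 18845 = -18845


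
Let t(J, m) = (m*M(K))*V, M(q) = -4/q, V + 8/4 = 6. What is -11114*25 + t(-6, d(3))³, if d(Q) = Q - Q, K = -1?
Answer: -277850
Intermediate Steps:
V = 4 (V = -2 + 6 = 4)
d(Q) = 0
t(J, m) = 16*m (t(J, m) = (m*(-4/(-1)))*4 = (m*(-4*(-1)))*4 = (m*4)*4 = (4*m)*4 = 16*m)
-11114*25 + t(-6, d(3))³ = -11114*25 + (16*0)³ = -277850 + 0³ = -277850 + 0 = -277850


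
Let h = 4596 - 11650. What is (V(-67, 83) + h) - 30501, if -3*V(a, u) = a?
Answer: -112598/3 ≈ -37533.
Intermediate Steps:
h = -7054
V(a, u) = -a/3
(V(-67, 83) + h) - 30501 = (-⅓*(-67) - 7054) - 30501 = (67/3 - 7054) - 30501 = -21095/3 - 30501 = -112598/3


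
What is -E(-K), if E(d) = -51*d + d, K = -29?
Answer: 1450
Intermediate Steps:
E(d) = -50*d
-E(-K) = -(-50)*(-1*(-29)) = -(-50)*29 = -1*(-1450) = 1450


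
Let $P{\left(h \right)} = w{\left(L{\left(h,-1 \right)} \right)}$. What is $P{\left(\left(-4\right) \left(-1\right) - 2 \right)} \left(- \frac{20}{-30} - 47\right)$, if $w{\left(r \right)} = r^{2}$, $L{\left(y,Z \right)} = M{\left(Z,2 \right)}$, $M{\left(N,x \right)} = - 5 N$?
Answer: $- \frac{3475}{3} \approx -1158.3$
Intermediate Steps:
$L{\left(y,Z \right)} = - 5 Z$
$P{\left(h \right)} = 25$ ($P{\left(h \right)} = \left(\left(-5\right) \left(-1\right)\right)^{2} = 5^{2} = 25$)
$P{\left(\left(-4\right) \left(-1\right) - 2 \right)} \left(- \frac{20}{-30} - 47\right) = 25 \left(- \frac{20}{-30} - 47\right) = 25 \left(\left(-20\right) \left(- \frac{1}{30}\right) - 47\right) = 25 \left(\frac{2}{3} - 47\right) = 25 \left(- \frac{139}{3}\right) = - \frac{3475}{3}$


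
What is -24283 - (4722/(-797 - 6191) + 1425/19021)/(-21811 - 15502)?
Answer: -60216949979461177/2479798622062 ≈ -24283.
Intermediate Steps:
-24283 - (4722/(-797 - 6191) + 1425/19021)/(-21811 - 15502) = -24283 - (4722/(-6988) + 1425*(1/19021))/(-37313) = -24283 - (4722*(-1/6988) + 1425/19021)*(-1)/37313 = -24283 - (-2361/3494 + 1425/19021)*(-1)/37313 = -24283 - (-39929631)*(-1)/(66459374*37313) = -24283 - 1*39929631/2479798622062 = -24283 - 39929631/2479798622062 = -60216949979461177/2479798622062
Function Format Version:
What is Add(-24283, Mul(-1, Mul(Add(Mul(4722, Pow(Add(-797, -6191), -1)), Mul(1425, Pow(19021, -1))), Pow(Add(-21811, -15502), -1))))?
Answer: Rational(-60216949979461177, 2479798622062) ≈ -24283.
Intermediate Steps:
Add(-24283, Mul(-1, Mul(Add(Mul(4722, Pow(Add(-797, -6191), -1)), Mul(1425, Pow(19021, -1))), Pow(Add(-21811, -15502), -1)))) = Add(-24283, Mul(-1, Mul(Add(Mul(4722, Pow(-6988, -1)), Mul(1425, Rational(1, 19021))), Pow(-37313, -1)))) = Add(-24283, Mul(-1, Mul(Add(Mul(4722, Rational(-1, 6988)), Rational(1425, 19021)), Rational(-1, 37313)))) = Add(-24283, Mul(-1, Mul(Add(Rational(-2361, 3494), Rational(1425, 19021)), Rational(-1, 37313)))) = Add(-24283, Mul(-1, Mul(Rational(-39929631, 66459374), Rational(-1, 37313)))) = Add(-24283, Mul(-1, Rational(39929631, 2479798622062))) = Add(-24283, Rational(-39929631, 2479798622062)) = Rational(-60216949979461177, 2479798622062)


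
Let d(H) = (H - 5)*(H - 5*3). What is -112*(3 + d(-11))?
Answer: -46928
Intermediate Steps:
d(H) = (-15 + H)*(-5 + H) (d(H) = (-5 + H)*(H - 15) = (-5 + H)*(-15 + H) = (-15 + H)*(-5 + H))
-112*(3 + d(-11)) = -112*(3 + (75 + (-11)**2 - 20*(-11))) = -112*(3 + (75 + 121 + 220)) = -112*(3 + 416) = -112*419 = -46928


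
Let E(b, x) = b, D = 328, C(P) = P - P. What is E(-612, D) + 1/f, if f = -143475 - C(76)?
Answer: -87806701/143475 ≈ -612.00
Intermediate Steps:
C(P) = 0
f = -143475 (f = -143475 - 1*0 = -143475 + 0 = -143475)
E(-612, D) + 1/f = -612 + 1/(-143475) = -612 - 1/143475 = -87806701/143475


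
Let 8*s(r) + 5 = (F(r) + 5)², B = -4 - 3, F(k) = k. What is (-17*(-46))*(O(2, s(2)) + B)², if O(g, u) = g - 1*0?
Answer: 19550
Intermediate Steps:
B = -7
s(r) = -5/8 + (5 + r)²/8 (s(r) = -5/8 + (r + 5)²/8 = -5/8 + (5 + r)²/8)
O(g, u) = g (O(g, u) = g + 0 = g)
(-17*(-46))*(O(2, s(2)) + B)² = (-17*(-46))*(2 - 7)² = 782*(-5)² = 782*25 = 19550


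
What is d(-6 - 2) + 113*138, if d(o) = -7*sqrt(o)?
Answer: 15594 - 14*I*sqrt(2) ≈ 15594.0 - 19.799*I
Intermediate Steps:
d(-6 - 2) + 113*138 = -7*sqrt(-6 - 2) + 113*138 = -14*I*sqrt(2) + 15594 = 15594 - 14*I*sqrt(2)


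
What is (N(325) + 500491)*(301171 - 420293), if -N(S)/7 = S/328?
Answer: -9777460678653/164 ≈ -5.9619e+10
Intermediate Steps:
N(S) = -7*S/328
(N(325) + 500491)*(301171 - 420293) = (-7/328*325 + 500491)*(301171 - 420293) = (-2275/328 + 500491)*(-119122) = (164158773/328)*(-119122) = -9777460678653/164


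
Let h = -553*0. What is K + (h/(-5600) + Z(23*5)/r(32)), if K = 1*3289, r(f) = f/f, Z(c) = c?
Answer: 3404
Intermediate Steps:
r(f) = 1
h = 0
K = 3289
K + (h/(-5600) + Z(23*5)/r(32)) = 3289 + (0/(-5600) + (23*5)/1) = 3289 + (0*(-1/5600) + 115*1) = 3289 + (0 + 115) = 3289 + 115 = 3404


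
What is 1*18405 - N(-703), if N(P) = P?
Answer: 19108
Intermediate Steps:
1*18405 - N(-703) = 1*18405 - 1*(-703) = 18405 + 703 = 19108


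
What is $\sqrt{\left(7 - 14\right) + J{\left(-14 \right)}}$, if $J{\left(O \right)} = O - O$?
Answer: $i \sqrt{7} \approx 2.6458 i$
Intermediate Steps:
$J{\left(O \right)} = 0$
$\sqrt{\left(7 - 14\right) + J{\left(-14 \right)}} = \sqrt{\left(7 - 14\right) + 0} = \sqrt{-7 + 0} = \sqrt{-7} = i \sqrt{7}$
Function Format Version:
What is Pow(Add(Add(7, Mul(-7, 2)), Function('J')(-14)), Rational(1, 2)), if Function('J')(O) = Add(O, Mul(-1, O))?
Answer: Mul(I, Pow(7, Rational(1, 2))) ≈ Mul(2.6458, I)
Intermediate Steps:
Function('J')(O) = 0
Pow(Add(Add(7, Mul(-7, 2)), Function('J')(-14)), Rational(1, 2)) = Pow(Add(Add(7, Mul(-7, 2)), 0), Rational(1, 2)) = Pow(Add(Add(7, -14), 0), Rational(1, 2)) = Pow(Add(-7, 0), Rational(1, 2)) = Pow(-7, Rational(1, 2)) = Mul(I, Pow(7, Rational(1, 2)))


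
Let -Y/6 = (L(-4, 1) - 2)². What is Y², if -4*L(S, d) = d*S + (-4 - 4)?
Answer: 36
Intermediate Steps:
L(S, d) = 2 - S*d/4 (L(S, d) = -(d*S + (-4 - 4))/4 = -(S*d - 8)/4 = -(-8 + S*d)/4 = 2 - S*d/4)
Y = -6 (Y = -6*((2 - ¼*(-4)*1) - 2)² = -6*((2 + 1) - 2)² = -6*(3 - 2)² = -6*1² = -6*1 = -6)
Y² = (-6)² = 36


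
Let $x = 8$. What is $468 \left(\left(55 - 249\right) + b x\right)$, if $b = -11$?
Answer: $-131976$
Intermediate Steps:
$468 \left(\left(55 - 249\right) + b x\right) = 468 \left(\left(55 - 249\right) - 88\right) = 468 \left(-194 - 88\right) = 468 \left(-282\right) = -131976$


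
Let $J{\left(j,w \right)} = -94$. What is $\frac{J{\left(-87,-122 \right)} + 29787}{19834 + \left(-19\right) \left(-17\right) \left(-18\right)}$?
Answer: $\frac{29693}{14020} \approx 2.1179$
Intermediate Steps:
$\frac{J{\left(-87,-122 \right)} + 29787}{19834 + \left(-19\right) \left(-17\right) \left(-18\right)} = \frac{-94 + 29787}{19834 + \left(-19\right) \left(-17\right) \left(-18\right)} = \frac{29693}{19834 + 323 \left(-18\right)} = \frac{29693}{19834 - 5814} = \frac{29693}{14020}$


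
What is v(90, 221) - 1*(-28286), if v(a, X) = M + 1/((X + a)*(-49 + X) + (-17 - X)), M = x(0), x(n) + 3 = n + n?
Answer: 1506182883/53254 ≈ 28283.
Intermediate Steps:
x(n) = -3 + 2*n (x(n) = -3 + (n + n) = -3 + 2*n)
M = -3 (M = -3 + 2*0 = -3 + 0 = -3)
v(a, X) = -3 + 1/(-17 - X + (-49 + X)*(X + a)) (v(a, X) = -3 + 1/((X + a)*(-49 + X) + (-17 - X)) = -3 + 1/((-49 + X)*(X + a) + (-17 - X)) = -3 + 1/(-17 - X + (-49 + X)*(X + a)))
v(90, 221) - 1*(-28286) = (-52 - 150*221 - 147*90 + 3*221² + 3*221*90)/(17 - 1*221² + 49*90 + 50*221 - 1*221*90) - 1*(-28286) = (-52 - 33150 - 13230 + 3*48841 + 59670)/(17 - 1*48841 + 4410 + 11050 - 19890) + 28286 = (-52 - 33150 - 13230 + 146523 + 59670)/(17 - 48841 + 4410 + 11050 - 19890) + 28286 = 159761/(-53254) + 28286 = -1/53254*159761 + 28286 = -159761/53254 + 28286 = 1506182883/53254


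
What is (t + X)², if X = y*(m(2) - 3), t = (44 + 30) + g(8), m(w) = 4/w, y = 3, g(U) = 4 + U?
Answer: 6889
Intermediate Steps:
t = 86 (t = (44 + 30) + (4 + 8) = 74 + 12 = 86)
X = -3 (X = 3*(4/2 - 3) = 3*(4*(½) - 3) = 3*(2 - 3) = 3*(-1) = -3)
(t + X)² = (86 - 3)² = 83² = 6889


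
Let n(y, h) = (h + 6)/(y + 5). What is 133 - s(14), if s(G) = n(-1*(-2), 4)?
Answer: 921/7 ≈ 131.57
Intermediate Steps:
n(y, h) = (6 + h)/(5 + y)
s(G) = 10/7 (s(G) = (6 + 4)/(5 - 1*(-2)) = 10/(5 + 2) = 10/7)
133 - s(14) = 133 - 1*10/7 = 133 - 10/7 = 921/7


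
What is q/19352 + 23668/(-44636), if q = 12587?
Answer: 632989/5267048 ≈ 0.12018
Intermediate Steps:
q/19352 + 23668/(-44636) = 12587/19352 + 23668/(-44636) = 12587*(1/19352) + 23668*(-1/44636) = 307/472 - 5917/11159 = 632989/5267048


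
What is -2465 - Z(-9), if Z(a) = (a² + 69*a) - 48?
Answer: -1877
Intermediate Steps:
Z(a) = -48 + a² + 69*a
-2465 - Z(-9) = -2465 - (-48 + (-9)² + 69*(-9)) = -2465 - (-48 + 81 - 621) = -2465 - 1*(-588) = -2465 + 588 = -1877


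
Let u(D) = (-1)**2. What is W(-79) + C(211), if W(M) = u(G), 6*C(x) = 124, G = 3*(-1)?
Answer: 65/3 ≈ 21.667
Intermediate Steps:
G = -3
u(D) = 1
C(x) = 62/3 (C(x) = (1/6)*124 = 62/3)
W(M) = 1
W(-79) + C(211) = 1 + 62/3 = 65/3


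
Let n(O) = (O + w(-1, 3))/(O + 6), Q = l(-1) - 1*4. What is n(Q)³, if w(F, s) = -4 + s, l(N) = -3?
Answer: 512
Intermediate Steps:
Q = -7 (Q = -3 - 1*4 = -3 - 4 = -7)
n(O) = (-1 + O)/(6 + O) (n(O) = (O + (-4 + 3))/(O + 6) = (O - 1)/(6 + O) = (-1 + O)/(6 + O))
n(Q)³ = ((-1 - 7)/(6 - 7))³ = (-8/(-1))³ = (-1*(-8))³ = 8³ = 512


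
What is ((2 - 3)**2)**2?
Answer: 1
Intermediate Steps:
((2 - 3)**2)**2 = ((-1)**2)**2 = 1**2 = 1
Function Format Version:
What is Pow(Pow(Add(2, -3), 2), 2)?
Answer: 1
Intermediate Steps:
Pow(Pow(Add(2, -3), 2), 2) = Pow(Pow(-1, 2), 2) = Pow(1, 2) = 1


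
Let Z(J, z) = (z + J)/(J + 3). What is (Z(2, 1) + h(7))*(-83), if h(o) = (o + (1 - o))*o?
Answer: -3154/5 ≈ -630.80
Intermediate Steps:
h(o) = o (h(o) = 1*o = o)
Z(J, z) = (J + z)/(3 + J)
(Z(2, 1) + h(7))*(-83) = ((2 + 1)/(3 + 2) + 7)*(-83) = (3/5 + 7)*(-83) = (38/5)*(-83) = -3154/5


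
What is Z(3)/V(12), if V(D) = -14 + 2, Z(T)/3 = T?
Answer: -3/4 ≈ -0.75000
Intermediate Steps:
Z(T) = 3*T
V(D) = -12
Z(3)/V(12) = (3*3)/(-12) = 9*(-1/12) = -3/4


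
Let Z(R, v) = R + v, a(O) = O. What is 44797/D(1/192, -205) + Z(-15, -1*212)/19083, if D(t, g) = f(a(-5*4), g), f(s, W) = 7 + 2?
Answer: 284953036/57249 ≈ 4977.4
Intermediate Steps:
f(s, W) = 9
D(t, g) = 9
44797/D(1/192, -205) + Z(-15, -1*212)/19083 = 44797/9 + (-15 - 1*212)/19083 = 44797*(⅑) + (-15 - 212)*(1/19083) = 44797/9 - 227*1/19083 = 44797/9 - 227/19083 = 284953036/57249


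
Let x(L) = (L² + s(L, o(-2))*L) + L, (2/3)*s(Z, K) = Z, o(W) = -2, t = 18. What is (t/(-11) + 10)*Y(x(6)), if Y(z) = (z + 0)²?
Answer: 847872/11 ≈ 77079.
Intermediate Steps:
s(Z, K) = 3*Z/2
x(L) = L + 5*L²/2 (x(L) = (L² + (3*L/2)*L) + L = (L² + 3*L²/2) + L = 5*L²/2 + L = L + 5*L²/2)
Y(z) = z²
(t/(-11) + 10)*Y(x(6)) = (18/(-11) + 10)*((½)*6*(2 + 5*6))² = (18*(-1/11) + 10)*((½)*6*(2 + 30))² = (-18/11 + 10)*((½)*6*32)² = (92/11)*96² = (92/11)*9216 = 847872/11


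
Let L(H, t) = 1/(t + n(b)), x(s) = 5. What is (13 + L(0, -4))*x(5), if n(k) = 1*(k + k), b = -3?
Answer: 129/2 ≈ 64.500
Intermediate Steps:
n(k) = 2*k (n(k) = 1*(2*k) = 2*k)
L(H, t) = 1/(-6 + t) (L(H, t) = 1/(t + 2*(-3)) = 1/(t - 6) = 1/(-6 + t))
(13 + L(0, -4))*x(5) = (13 + 1/(-6 - 4))*5 = (13 + 1/(-10))*5 = (13 - ⅒)*5 = (129/10)*5 = 129/2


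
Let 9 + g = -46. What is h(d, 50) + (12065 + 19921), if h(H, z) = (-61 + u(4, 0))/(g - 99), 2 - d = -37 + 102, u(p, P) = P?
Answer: 4925905/154 ≈ 31986.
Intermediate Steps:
g = -55 (g = -9 - 46 = -55)
d = -63 (d = 2 - (-37 + 102) = 2 - 1*65 = 2 - 65 = -63)
h(H, z) = 61/154 (h(H, z) = (-61 + 0)/(-55 - 99) = -61/(-154) = -61*(-1/154) = 61/154)
h(d, 50) + (12065 + 19921) = 61/154 + (12065 + 19921) = 61/154 + 31986 = 4925905/154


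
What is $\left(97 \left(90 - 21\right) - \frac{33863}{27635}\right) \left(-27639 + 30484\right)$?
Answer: $\frac{105223572248}{5527} \approx 1.9038 \cdot 10^{7}$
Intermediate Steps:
$\left(97 \left(90 - 21\right) - \frac{33863}{27635}\right) \left(-27639 + 30484\right) = \left(97 \cdot 69 - \frac{33863}{27635}\right) 2845 = \left(6693 - \frac{33863}{27635}\right) 2845 = \frac{184927192}{27635} \cdot 2845 = \frac{105223572248}{5527}$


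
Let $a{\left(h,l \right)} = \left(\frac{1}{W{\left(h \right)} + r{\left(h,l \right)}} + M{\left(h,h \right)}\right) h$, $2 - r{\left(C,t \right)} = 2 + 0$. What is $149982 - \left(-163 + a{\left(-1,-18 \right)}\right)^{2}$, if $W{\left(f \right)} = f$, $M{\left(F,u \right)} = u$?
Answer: $124061$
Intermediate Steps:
$r{\left(C,t \right)} = 0$ ($r{\left(C,t \right)} = 2 - \left(2 + 0\right) = 2 - 2 = 0$)
$a{\left(h,l \right)} = h \left(h + \frac{1}{h}\right)$ ($a{\left(h,l \right)} = \left(\frac{1}{h + 0} + h\right) h = \left(\frac{1}{h} + h\right) h = \left(h + \frac{1}{h}\right) h = h \left(h + \frac{1}{h}\right)$)
$149982 - \left(-163 + a{\left(-1,-18 \right)}\right)^{2} = 149982 - \left(-163 + \left(1 + \left(-1\right)^{2}\right)\right)^{2} = 149982 - \left(-163 + \left(1 + 1\right)\right)^{2} = 149982 - \left(-163 + 2\right)^{2} = 149982 - \left(-161\right)^{2} = 149982 - 25921 = 124061$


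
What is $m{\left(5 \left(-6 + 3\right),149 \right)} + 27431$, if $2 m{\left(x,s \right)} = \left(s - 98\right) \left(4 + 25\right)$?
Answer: $\frac{56341}{2} \approx 28171.0$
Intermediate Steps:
$m{\left(x,s \right)} = -1421 + \frac{29 s}{2}$ ($m{\left(x,s \right)} = \frac{\left(s - 98\right) \left(4 + 25\right)}{2} = \frac{\left(-98 + s\right) 29}{2} = \frac{-2842 + 29 s}{2} = -1421 + \frac{29 s}{2}$)
$m{\left(5 \left(-6 + 3\right),149 \right)} + 27431 = \left(-1421 + \frac{29}{2} \cdot 149\right) + 27431 = \left(-1421 + \frac{4321}{2}\right) + 27431 = \frac{1479}{2} + 27431 = \frac{56341}{2}$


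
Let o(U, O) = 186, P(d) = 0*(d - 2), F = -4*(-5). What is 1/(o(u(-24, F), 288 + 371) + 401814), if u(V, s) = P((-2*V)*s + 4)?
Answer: 1/402000 ≈ 2.4876e-6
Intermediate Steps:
F = 20
P(d) = 0 (P(d) = 0*(-2 + d) = 0)
u(V, s) = 0
1/(o(u(-24, F), 288 + 371) + 401814) = 1/(186 + 401814) = 1/402000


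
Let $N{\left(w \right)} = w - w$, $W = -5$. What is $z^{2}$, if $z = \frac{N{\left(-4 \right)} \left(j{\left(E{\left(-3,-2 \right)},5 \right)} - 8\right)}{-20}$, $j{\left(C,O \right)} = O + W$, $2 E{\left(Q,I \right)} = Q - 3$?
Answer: $0$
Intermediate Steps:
$E{\left(Q,I \right)} = - \frac{3}{2} + \frac{Q}{2}$ ($E{\left(Q,I \right)} = \frac{Q - 3}{2} = \frac{-3 + Q}{2} = - \frac{3}{2} + \frac{Q}{2}$)
$N{\left(w \right)} = 0$
$j{\left(C,O \right)} = -5 + O$ ($j{\left(C,O \right)} = O - 5 = -5 + O$)
$z = 0$ ($z = \frac{0 \left(\left(-5 + 5\right) - 8\right)}{-20} = 0 \left(0 - 8\right) \left(- \frac{1}{20}\right) = 0 \left(-8\right) \left(- \frac{1}{20}\right) = 0 \left(- \frac{1}{20}\right) = 0$)
$z^{2} = 0^{2} = 0$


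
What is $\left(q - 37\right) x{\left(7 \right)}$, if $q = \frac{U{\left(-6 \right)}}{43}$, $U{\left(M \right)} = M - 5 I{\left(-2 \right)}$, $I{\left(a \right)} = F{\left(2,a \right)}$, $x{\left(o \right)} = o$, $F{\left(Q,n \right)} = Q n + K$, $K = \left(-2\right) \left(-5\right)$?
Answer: $- \frac{11389}{43} \approx -264.86$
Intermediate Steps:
$K = 10$
$F{\left(Q,n \right)} = 10 + Q n$ ($F{\left(Q,n \right)} = Q n + 10 = 10 + Q n$)
$I{\left(a \right)} = 10 + 2 a$
$U{\left(M \right)} = -30 + M$ ($U{\left(M \right)} = M - 5 \left(10 + 2 \left(-2\right)\right) = M - 5 \left(10 - 4\right) = M - 30 = -30 + M$)
$q = - \frac{36}{43}$ ($q = \frac{-30 - 6}{43} = \left(-36\right) \frac{1}{43} = - \frac{36}{43} \approx -0.83721$)
$\left(q - 37\right) x{\left(7 \right)} = \left(- \frac{36}{43} - 37\right) 7 = \left(- \frac{1627}{43}\right) 7 = - \frac{11389}{43}$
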